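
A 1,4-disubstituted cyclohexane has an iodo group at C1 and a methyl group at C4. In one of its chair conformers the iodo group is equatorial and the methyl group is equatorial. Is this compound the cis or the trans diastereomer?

C1 and C4 have opposite parity, so their axial bonds point in opposite directions.
With opposite-parity carbons, two substituents on the same face are one axial and one equatorial; opposite faces give both axial or both equatorial.
Here the groups are equatorial/equatorial → opposite face → trans.

trans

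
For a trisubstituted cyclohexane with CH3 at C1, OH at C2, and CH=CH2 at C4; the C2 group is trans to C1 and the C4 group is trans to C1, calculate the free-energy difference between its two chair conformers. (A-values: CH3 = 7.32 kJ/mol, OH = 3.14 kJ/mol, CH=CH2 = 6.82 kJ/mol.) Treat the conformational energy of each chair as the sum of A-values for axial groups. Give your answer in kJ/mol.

17.28 kJ/mol

Chair I (methyl axial, hydroxyl axial, vinyl axial): E = 17.28 kJ/mol.
Chair II (methyl equatorial, hydroxyl equatorial, vinyl equatorial): E = 0.00 kJ/mol.
ΔE = 17.28 − 0.00 = 17.28 kJ/mol; chair II is more stable.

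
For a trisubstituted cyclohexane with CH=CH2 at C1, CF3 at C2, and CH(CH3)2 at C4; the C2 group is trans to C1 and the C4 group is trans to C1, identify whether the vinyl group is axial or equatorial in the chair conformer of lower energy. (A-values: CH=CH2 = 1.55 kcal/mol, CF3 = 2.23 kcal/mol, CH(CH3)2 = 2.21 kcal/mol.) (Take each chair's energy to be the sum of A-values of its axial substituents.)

Chair I (vinyl axial, trifluoromethyl axial, isopropyl axial): E = 5.99 kcal/mol.
Chair II (vinyl equatorial, trifluoromethyl equatorial, isopropyl equatorial): E = 0.00 kcal/mol.
Chair II is the more stable (lower-energy) conformer, and in that chair the vinyl group is equatorial.

equatorial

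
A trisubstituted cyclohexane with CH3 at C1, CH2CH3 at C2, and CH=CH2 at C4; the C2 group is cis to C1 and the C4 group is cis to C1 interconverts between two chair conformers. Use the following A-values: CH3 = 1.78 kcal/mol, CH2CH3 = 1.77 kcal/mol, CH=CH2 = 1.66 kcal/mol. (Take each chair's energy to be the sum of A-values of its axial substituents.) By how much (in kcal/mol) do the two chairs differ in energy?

1.65 kcal/mol

Chair I (methyl axial, ethyl equatorial, vinyl equatorial): E = 1.78 kcal/mol.
Chair II (methyl equatorial, ethyl axial, vinyl axial): E = 3.43 kcal/mol.
ΔE = 3.43 − 1.78 = 1.65 kcal/mol; chair I is more stable.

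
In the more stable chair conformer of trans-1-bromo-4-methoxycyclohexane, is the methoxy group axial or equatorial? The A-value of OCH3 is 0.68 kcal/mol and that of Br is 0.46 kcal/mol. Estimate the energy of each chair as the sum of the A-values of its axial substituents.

C1 and C4 have opposite parity, so for the trans isomer the two substituents are e,e in one chair and a,a in the other.
Chair I (methoxy axial, bromo axial): E = 1.14 kcal/mol.
Chair II (methoxy equatorial, bromo equatorial): E = 0.00 kcal/mol.
Chair II is the more stable (lower-energy) conformer, and in that chair the methoxy group is equatorial.

equatorial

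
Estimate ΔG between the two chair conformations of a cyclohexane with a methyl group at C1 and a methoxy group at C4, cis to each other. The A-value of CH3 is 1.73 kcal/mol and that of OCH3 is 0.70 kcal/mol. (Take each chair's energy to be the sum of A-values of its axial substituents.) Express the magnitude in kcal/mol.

1.03 kcal/mol

C1 and C4 have opposite parity, so for the cis isomer the two substituents are one axial and one equatorial in each chair.
Chair I (methyl axial, methoxy equatorial): E = 1.73 kcal/mol.
Chair II (methyl equatorial, methoxy axial): E = 0.70 kcal/mol.
ΔE = 1.73 − 0.70 = 1.03 kcal/mol; chair II is more stable.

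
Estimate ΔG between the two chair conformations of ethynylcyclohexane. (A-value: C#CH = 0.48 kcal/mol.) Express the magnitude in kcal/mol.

0.48 kcal/mol

A monosubstituted cyclohexane has one chair with the ethynyl group axial (E = A = 0.48 kcal/mol) and one with it equatorial (E = 0).
ΔE = 0.48 − 0 = 0.48 kcal/mol.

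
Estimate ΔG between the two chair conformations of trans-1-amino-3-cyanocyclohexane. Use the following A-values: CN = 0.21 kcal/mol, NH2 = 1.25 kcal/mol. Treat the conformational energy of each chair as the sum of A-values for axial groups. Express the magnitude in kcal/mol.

1.04 kcal/mol

C1 and C3 have the same parity, so for the trans isomer the two substituents are one axial and one equatorial in each chair.
Chair I (cyano axial, amino equatorial): E = 0.21 kcal/mol.
Chair II (cyano equatorial, amino axial): E = 1.25 kcal/mol.
ΔE = 1.25 − 0.21 = 1.04 kcal/mol; chair I is more stable.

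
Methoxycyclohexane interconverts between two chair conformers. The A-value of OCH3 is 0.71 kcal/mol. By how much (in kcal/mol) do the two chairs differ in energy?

A monosubstituted cyclohexane has one chair with the methoxy group axial (E = A = 0.71 kcal/mol) and one with it equatorial (E = 0).
ΔE = 0.71 − 0 = 0.71 kcal/mol.

0.71 kcal/mol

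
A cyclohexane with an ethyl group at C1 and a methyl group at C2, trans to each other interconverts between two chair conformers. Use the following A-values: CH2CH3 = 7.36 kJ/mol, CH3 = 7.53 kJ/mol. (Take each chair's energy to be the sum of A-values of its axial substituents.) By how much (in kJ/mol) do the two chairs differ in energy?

C1 and C2 have opposite parity, so for the trans isomer the two substituents are e,e in one chair and a,a in the other.
Chair I (ethyl axial, methyl axial): E = 14.89 kJ/mol.
Chair II (ethyl equatorial, methyl equatorial): E = 0.00 kJ/mol.
ΔE = 14.89 − 0.00 = 14.89 kJ/mol; chair II is more stable.

14.89 kJ/mol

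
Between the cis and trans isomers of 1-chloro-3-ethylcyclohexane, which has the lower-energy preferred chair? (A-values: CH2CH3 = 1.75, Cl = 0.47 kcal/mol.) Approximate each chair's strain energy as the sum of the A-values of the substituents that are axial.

At 1,3 positions (parity same): cis → (e,e or a,a); trans → (a,e or e,a).
Best chair for cis: E = 0.00 kcal/mol; best chair for trans: E = 0.47 kcal/mol.
The cis isomer is lower by 0.47 kcal/mol.

cis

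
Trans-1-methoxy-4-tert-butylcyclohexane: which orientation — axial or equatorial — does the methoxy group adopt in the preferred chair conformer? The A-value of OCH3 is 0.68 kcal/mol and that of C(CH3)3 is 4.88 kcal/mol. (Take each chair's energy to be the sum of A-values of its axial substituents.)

equatorial

C1 and C4 have opposite parity, so for the trans isomer the two substituents are e,e in one chair and a,a in the other.
Chair I (methoxy axial, tert-butyl axial): E = 5.56 kcal/mol.
Chair II (methoxy equatorial, tert-butyl equatorial): E = 0.00 kcal/mol.
Chair II is the more stable (lower-energy) conformer, and in that chair the methoxy group is equatorial.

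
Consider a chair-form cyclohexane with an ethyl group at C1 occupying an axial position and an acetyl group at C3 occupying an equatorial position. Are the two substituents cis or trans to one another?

C1 and C3 have the same parity, so their axial bonds point in the same direction.
With same-parity carbons, two substituents on the same face are both axial or both equatorial; opposite faces give one of each.
Here the groups are axial/equatorial → opposite face → trans.

trans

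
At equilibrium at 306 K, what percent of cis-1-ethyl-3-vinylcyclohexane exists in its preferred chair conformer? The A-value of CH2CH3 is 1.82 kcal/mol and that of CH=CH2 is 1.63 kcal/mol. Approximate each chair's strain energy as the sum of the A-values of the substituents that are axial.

C1 and C3 have the same parity, so for the cis isomer the two substituents are e,e in one chair and a,a in the other.
Chair I (ethyl axial, vinyl axial): E = 3.45 kcal/mol; chair II (ethyl equatorial, vinyl equatorial): E = 0.00 kcal/mol.
ΔG = 3.45 kcal/mol between the two chairs.
K = exp(ΔG/RT) with R = 1.987×10⁻³ kcal mol⁻¹ K⁻¹ and T = 306 K gives K ≈ 291.
Fraction in the lower-energy chair = K/(K+1) = 99.7%.

99.7%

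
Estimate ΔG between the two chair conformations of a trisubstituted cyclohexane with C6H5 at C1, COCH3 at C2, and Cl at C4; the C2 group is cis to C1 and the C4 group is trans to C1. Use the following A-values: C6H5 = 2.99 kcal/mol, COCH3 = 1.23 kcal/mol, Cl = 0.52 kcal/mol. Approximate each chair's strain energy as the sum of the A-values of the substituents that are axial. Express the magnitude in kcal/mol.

Chair I (phenyl axial, acetyl equatorial, chloro axial): E = 3.51 kcal/mol.
Chair II (phenyl equatorial, acetyl axial, chloro equatorial): E = 1.23 kcal/mol.
ΔE = 3.51 − 1.23 = 2.28 kcal/mol; chair II is more stable.

2.28 kcal/mol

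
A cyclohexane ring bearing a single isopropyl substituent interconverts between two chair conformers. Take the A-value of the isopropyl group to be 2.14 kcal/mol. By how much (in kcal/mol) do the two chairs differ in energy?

A monosubstituted cyclohexane has one chair with the isopropyl group axial (E = A = 2.14 kcal/mol) and one with it equatorial (E = 0).
ΔE = 2.14 − 0 = 2.14 kcal/mol.

2.14 kcal/mol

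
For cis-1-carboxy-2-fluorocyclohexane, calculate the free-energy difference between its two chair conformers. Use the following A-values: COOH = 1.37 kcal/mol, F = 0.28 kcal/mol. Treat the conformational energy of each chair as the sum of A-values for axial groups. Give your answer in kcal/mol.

1.09 kcal/mol

C1 and C2 have opposite parity, so for the cis isomer the two substituents are one axial and one equatorial in each chair.
Chair I (carboxyl axial, fluoro equatorial): E = 1.37 kcal/mol.
Chair II (carboxyl equatorial, fluoro axial): E = 0.28 kcal/mol.
ΔE = 1.37 − 0.28 = 1.09 kcal/mol; chair II is more stable.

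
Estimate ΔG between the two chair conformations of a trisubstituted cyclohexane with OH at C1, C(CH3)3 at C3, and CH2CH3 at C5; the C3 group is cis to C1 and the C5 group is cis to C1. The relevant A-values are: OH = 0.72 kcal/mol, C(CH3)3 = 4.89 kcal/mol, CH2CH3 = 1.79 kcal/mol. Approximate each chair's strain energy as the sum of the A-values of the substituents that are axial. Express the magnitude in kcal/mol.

7.40 kcal/mol

Chair I (hydroxyl axial, tert-butyl axial, ethyl axial): E = 7.40 kcal/mol.
Chair II (hydroxyl equatorial, tert-butyl equatorial, ethyl equatorial): E = 0.00 kcal/mol.
ΔE = 7.40 − 0.00 = 7.40 kcal/mol; chair II is more stable.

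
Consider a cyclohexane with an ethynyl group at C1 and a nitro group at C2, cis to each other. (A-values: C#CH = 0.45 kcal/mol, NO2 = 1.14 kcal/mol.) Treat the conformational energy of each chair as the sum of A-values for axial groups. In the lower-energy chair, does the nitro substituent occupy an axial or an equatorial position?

equatorial

C1 and C2 have opposite parity, so for the cis isomer the two substituents are one axial and one equatorial in each chair.
Chair I (ethynyl axial, nitro equatorial): E = 0.45 kcal/mol.
Chair II (ethynyl equatorial, nitro axial): E = 1.14 kcal/mol.
Chair I is the more stable (lower-energy) conformer, and in that chair the nitro group is equatorial.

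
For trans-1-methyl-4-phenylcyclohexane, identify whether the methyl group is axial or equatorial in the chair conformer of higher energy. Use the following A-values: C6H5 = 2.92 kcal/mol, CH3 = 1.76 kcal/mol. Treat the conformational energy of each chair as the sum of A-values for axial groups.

C1 and C4 have opposite parity, so for the trans isomer the two substituents are e,e in one chair and a,a in the other.
Chair I (phenyl axial, methyl axial): E = 4.68 kcal/mol.
Chair II (phenyl equatorial, methyl equatorial): E = 0.00 kcal/mol.
Chair I is the less stable (higher-energy) conformer, and in that chair the methyl group is axial.

axial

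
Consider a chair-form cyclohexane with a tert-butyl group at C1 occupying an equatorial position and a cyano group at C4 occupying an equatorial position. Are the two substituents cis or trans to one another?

trans

C1 and C4 have opposite parity, so their axial bonds point in opposite directions.
With opposite-parity carbons, two substituents on the same face are one axial and one equatorial; opposite faces give both axial or both equatorial.
Here the groups are equatorial/equatorial → opposite face → trans.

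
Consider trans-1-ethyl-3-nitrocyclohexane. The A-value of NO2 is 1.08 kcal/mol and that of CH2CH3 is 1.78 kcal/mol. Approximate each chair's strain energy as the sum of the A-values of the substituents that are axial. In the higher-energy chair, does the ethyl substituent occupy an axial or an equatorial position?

axial

C1 and C3 have the same parity, so for the trans isomer the two substituents are one axial and one equatorial in each chair.
Chair I (nitro axial, ethyl equatorial): E = 1.08 kcal/mol.
Chair II (nitro equatorial, ethyl axial): E = 1.78 kcal/mol.
Chair II is the less stable (higher-energy) conformer, and in that chair the ethyl group is axial.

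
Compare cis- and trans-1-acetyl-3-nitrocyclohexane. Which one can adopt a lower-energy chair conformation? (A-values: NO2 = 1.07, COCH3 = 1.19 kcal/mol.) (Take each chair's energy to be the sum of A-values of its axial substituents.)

cis

At 1,3 positions (parity same): cis → (e,e or a,a); trans → (a,e or e,a).
Best chair for cis: E = 0.00 kcal/mol; best chair for trans: E = 1.07 kcal/mol.
The cis isomer is lower by 1.07 kcal/mol.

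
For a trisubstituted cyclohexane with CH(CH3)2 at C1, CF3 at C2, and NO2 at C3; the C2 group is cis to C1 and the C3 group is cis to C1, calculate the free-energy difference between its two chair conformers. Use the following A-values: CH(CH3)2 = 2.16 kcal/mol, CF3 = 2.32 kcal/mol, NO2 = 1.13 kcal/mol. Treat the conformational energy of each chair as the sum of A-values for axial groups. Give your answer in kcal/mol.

Chair I (isopropyl axial, trifluoromethyl equatorial, nitro axial): E = 3.29 kcal/mol.
Chair II (isopropyl equatorial, trifluoromethyl axial, nitro equatorial): E = 2.32 kcal/mol.
ΔE = 3.29 − 2.32 = 0.97 kcal/mol; chair II is more stable.

0.97 kcal/mol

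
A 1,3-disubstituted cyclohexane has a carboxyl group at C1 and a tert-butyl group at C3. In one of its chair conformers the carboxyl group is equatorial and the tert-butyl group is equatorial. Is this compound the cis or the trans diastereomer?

cis

C1 and C3 have the same parity, so their axial bonds point in the same direction.
With same-parity carbons, two substituents on the same face are both axial or both equatorial; opposite faces give one of each.
Here the groups are equatorial/equatorial → same face → cis.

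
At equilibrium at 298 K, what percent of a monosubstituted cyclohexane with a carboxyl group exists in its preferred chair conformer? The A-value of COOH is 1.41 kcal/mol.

One chair has the carboxyl group axial (E = 1.41 kcal/mol) and the other has it equatorial (E = 0).
ΔG = 1.41 kcal/mol between the two chairs.
K = exp(ΔG/RT) with R = 1.987×10⁻³ kcal mol⁻¹ K⁻¹ and T = 298 K gives K ≈ 10.8.
Fraction in the lower-energy chair = K/(K+1) = 91.5%.

91.5%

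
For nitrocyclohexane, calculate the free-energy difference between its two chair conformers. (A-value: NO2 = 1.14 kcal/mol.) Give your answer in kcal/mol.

A monosubstituted cyclohexane has one chair with the nitro group axial (E = A = 1.14 kcal/mol) and one with it equatorial (E = 0).
ΔE = 1.14 − 0 = 1.14 kcal/mol.

1.14 kcal/mol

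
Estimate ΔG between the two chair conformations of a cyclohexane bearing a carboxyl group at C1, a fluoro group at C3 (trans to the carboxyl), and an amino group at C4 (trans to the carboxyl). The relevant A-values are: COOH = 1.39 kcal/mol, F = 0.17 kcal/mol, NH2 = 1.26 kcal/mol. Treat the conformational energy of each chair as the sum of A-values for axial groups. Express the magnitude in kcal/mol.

2.48 kcal/mol

Chair I (carboxyl axial, fluoro equatorial, amino axial): E = 2.65 kcal/mol.
Chair II (carboxyl equatorial, fluoro axial, amino equatorial): E = 0.17 kcal/mol.
ΔE = 2.65 − 0.17 = 2.48 kcal/mol; chair II is more stable.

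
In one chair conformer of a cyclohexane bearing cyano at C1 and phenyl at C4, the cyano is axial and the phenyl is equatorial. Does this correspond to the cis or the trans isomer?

C1 and C4 have opposite parity, so their axial bonds point in opposite directions.
With opposite-parity carbons, two substituents on the same face are one axial and one equatorial; opposite faces give both axial or both equatorial.
Here the groups are axial/equatorial → same face → cis.

cis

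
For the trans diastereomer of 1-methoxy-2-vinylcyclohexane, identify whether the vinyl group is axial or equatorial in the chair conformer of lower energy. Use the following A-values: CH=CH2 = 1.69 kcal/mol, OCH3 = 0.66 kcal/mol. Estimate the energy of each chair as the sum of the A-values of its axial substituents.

equatorial

C1 and C2 have opposite parity, so for the trans isomer the two substituents are e,e in one chair and a,a in the other.
Chair I (vinyl axial, methoxy axial): E = 2.35 kcal/mol.
Chair II (vinyl equatorial, methoxy equatorial): E = 0.00 kcal/mol.
Chair II is the more stable (lower-energy) conformer, and in that chair the vinyl group is equatorial.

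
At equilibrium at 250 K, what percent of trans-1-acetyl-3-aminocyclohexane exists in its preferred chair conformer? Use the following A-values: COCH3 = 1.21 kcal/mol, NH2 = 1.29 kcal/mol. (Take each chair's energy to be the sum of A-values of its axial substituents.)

C1 and C3 have the same parity, so for the trans isomer the two substituents are one axial and one equatorial in each chair.
Chair I (acetyl axial, amino equatorial): E = 1.21 kcal/mol; chair II (acetyl equatorial, amino axial): E = 1.29 kcal/mol.
ΔG = 0.08 kcal/mol between the two chairs.
K = exp(ΔG/RT) with R = 1.987×10⁻³ kcal mol⁻¹ K⁻¹ and T = 250 K gives K ≈ 1.17.
Fraction in the lower-energy chair = K/(K+1) = 54.0%.

54.0%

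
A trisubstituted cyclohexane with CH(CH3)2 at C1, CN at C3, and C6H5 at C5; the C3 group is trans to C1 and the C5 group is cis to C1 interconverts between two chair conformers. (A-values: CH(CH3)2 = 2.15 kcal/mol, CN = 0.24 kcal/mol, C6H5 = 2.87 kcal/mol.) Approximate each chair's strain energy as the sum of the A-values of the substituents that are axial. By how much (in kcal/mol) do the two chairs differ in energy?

Chair I (isopropyl axial, cyano equatorial, phenyl axial): E = 5.02 kcal/mol.
Chair II (isopropyl equatorial, cyano axial, phenyl equatorial): E = 0.24 kcal/mol.
ΔE = 5.02 − 0.24 = 4.78 kcal/mol; chair II is more stable.

4.78 kcal/mol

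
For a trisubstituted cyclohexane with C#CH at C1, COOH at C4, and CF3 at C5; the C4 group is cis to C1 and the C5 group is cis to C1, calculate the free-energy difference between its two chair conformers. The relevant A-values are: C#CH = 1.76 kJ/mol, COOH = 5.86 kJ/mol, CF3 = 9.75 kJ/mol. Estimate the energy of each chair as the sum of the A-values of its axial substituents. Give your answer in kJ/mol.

5.65 kJ/mol

Chair I (ethynyl axial, carboxyl equatorial, trifluoromethyl axial): E = 11.51 kJ/mol.
Chair II (ethynyl equatorial, carboxyl axial, trifluoromethyl equatorial): E = 5.86 kJ/mol.
ΔE = 11.51 − 5.86 = 5.65 kJ/mol; chair II is more stable.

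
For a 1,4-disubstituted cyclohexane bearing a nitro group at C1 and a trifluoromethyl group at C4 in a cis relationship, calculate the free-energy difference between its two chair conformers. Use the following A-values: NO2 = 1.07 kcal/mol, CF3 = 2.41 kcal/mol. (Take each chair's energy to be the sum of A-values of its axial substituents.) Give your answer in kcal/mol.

1.34 kcal/mol

C1 and C4 have opposite parity, so for the cis isomer the two substituents are one axial and one equatorial in each chair.
Chair I (nitro axial, trifluoromethyl equatorial): E = 1.07 kcal/mol.
Chair II (nitro equatorial, trifluoromethyl axial): E = 2.41 kcal/mol.
ΔE = 2.41 − 1.07 = 1.34 kcal/mol; chair I is more stable.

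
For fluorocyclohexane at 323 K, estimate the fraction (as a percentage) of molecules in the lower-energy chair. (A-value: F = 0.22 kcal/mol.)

58.5%

One chair has the fluoro group axial (E = 0.22 kcal/mol) and the other has it equatorial (E = 0).
ΔG = 0.22 kcal/mol between the two chairs.
K = exp(ΔG/RT) with R = 1.987×10⁻³ kcal mol⁻¹ K⁻¹ and T = 323 K gives K ≈ 1.41.
Fraction in the lower-energy chair = K/(K+1) = 58.5%.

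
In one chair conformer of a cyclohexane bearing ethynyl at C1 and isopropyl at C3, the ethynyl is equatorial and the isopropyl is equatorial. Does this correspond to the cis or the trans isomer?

cis

C1 and C3 have the same parity, so their axial bonds point in the same direction.
With same-parity carbons, two substituents on the same face are both axial or both equatorial; opposite faces give one of each.
Here the groups are equatorial/equatorial → same face → cis.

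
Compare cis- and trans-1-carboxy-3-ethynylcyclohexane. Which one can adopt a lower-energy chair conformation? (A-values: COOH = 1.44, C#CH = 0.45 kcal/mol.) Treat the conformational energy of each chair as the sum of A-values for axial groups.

At 1,3 positions (parity same): cis → (e,e or a,a); trans → (a,e or e,a).
Best chair for cis: E = 0.00 kcal/mol; best chair for trans: E = 0.45 kcal/mol.
The cis isomer is lower by 0.45 kcal/mol.

cis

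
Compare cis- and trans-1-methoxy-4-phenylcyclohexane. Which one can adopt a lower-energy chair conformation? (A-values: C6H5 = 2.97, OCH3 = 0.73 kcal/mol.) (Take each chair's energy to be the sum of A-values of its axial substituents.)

trans

At 1,4 positions (parity opposite): cis → (a,e or e,a); trans → (e,e or a,a).
Best chair for cis: E = 0.73 kcal/mol; best chair for trans: E = 0.00 kcal/mol.
The trans isomer is lower by 0.73 kcal/mol.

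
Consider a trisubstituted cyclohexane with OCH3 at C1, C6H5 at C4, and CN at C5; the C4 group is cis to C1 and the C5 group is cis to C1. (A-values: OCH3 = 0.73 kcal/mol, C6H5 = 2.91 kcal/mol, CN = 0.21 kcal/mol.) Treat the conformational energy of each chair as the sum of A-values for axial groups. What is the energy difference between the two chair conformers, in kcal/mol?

Chair I (methoxy axial, phenyl equatorial, cyano axial): E = 0.94 kcal/mol.
Chair II (methoxy equatorial, phenyl axial, cyano equatorial): E = 2.91 kcal/mol.
ΔE = 2.91 − 0.94 = 1.97 kcal/mol; chair I is more stable.

1.97 kcal/mol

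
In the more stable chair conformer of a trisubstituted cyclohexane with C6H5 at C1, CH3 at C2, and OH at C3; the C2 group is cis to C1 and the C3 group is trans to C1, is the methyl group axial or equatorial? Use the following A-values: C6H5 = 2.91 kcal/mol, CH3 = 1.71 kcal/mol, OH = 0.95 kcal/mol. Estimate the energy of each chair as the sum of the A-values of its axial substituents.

Chair I (phenyl axial, methyl equatorial, hydroxyl equatorial): E = 2.91 kcal/mol.
Chair II (phenyl equatorial, methyl axial, hydroxyl axial): E = 2.66 kcal/mol.
Chair II is the more stable (lower-energy) conformer, and in that chair the methyl group is axial.

axial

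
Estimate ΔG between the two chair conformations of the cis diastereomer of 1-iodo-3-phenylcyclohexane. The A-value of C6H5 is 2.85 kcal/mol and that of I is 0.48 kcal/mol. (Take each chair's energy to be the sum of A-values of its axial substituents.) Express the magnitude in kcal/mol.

C1 and C3 have the same parity, so for the cis isomer the two substituents are e,e in one chair and a,a in the other.
Chair I (phenyl axial, iodo axial): E = 3.33 kcal/mol.
Chair II (phenyl equatorial, iodo equatorial): E = 0.00 kcal/mol.
ΔE = 3.33 − 0.00 = 3.33 kcal/mol; chair II is more stable.

3.33 kcal/mol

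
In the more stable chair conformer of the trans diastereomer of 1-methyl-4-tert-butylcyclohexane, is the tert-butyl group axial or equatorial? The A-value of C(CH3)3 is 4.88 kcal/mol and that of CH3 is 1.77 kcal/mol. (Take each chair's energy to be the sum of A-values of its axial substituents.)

equatorial

C1 and C4 have opposite parity, so for the trans isomer the two substituents are e,e in one chair and a,a in the other.
Chair I (tert-butyl axial, methyl axial): E = 6.65 kcal/mol.
Chair II (tert-butyl equatorial, methyl equatorial): E = 0.00 kcal/mol.
Chair II is the more stable (lower-energy) conformer, and in that chair the tert-butyl group is equatorial.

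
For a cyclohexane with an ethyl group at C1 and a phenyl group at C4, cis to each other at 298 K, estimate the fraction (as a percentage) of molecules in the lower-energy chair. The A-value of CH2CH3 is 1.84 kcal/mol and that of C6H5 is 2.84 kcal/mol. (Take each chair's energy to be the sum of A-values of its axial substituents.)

C1 and C4 have opposite parity, so for the cis isomer the two substituents are one axial and one equatorial in each chair.
Chair I (ethyl axial, phenyl equatorial): E = 1.84 kcal/mol; chair II (ethyl equatorial, phenyl axial): E = 2.84 kcal/mol.
ΔG = 1.00 kcal/mol between the two chairs.
K = exp(ΔG/RT) with R = 1.987×10⁻³ kcal mol⁻¹ K⁻¹ and T = 298 K gives K ≈ 5.41.
Fraction in the lower-energy chair = K/(K+1) = 84.4%.

84.4%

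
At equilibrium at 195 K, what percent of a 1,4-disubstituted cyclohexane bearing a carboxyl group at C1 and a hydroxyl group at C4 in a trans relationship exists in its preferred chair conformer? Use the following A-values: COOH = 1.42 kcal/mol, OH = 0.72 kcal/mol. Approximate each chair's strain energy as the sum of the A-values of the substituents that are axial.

C1 and C4 have opposite parity, so for the trans isomer the two substituents are e,e in one chair and a,a in the other.
Chair I (carboxyl axial, hydroxyl axial): E = 2.14 kcal/mol; chair II (carboxyl equatorial, hydroxyl equatorial): E = 0.00 kcal/mol.
ΔG = 2.14 kcal/mol between the two chairs.
K = exp(ΔG/RT) with R = 1.987×10⁻³ kcal mol⁻¹ K⁻¹ and T = 195 K gives K ≈ 250.
Fraction in the lower-energy chair = K/(K+1) = 99.6%.

99.6%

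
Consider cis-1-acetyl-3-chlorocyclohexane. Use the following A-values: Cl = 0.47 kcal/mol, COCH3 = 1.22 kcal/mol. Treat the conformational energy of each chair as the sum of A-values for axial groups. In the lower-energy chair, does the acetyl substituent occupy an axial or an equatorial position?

C1 and C3 have the same parity, so for the cis isomer the two substituents are e,e in one chair and a,a in the other.
Chair I (chloro axial, acetyl axial): E = 1.69 kcal/mol.
Chair II (chloro equatorial, acetyl equatorial): E = 0.00 kcal/mol.
Chair II is the more stable (lower-energy) conformer, and in that chair the acetyl group is equatorial.

equatorial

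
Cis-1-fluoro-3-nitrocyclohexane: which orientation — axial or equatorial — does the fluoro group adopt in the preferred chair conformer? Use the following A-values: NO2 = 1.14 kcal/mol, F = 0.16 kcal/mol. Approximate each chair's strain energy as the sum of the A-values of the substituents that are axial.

equatorial

C1 and C3 have the same parity, so for the cis isomer the two substituents are e,e in one chair and a,a in the other.
Chair I (nitro axial, fluoro axial): E = 1.30 kcal/mol.
Chair II (nitro equatorial, fluoro equatorial): E = 0.00 kcal/mol.
Chair II is the more stable (lower-energy) conformer, and in that chair the fluoro group is equatorial.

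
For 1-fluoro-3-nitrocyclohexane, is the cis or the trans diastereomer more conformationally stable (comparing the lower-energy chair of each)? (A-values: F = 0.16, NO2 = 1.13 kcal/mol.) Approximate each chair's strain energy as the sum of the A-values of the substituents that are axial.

cis

At 1,3 positions (parity same): cis → (e,e or a,a); trans → (a,e or e,a).
Best chair for cis: E = 0.00 kcal/mol; best chair for trans: E = 0.16 kcal/mol.
The cis isomer is lower by 0.16 kcal/mol.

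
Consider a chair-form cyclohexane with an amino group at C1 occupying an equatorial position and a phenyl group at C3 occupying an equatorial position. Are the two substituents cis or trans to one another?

cis

C1 and C3 have the same parity, so their axial bonds point in the same direction.
With same-parity carbons, two substituents on the same face are both axial or both equatorial; opposite faces give one of each.
Here the groups are equatorial/equatorial → same face → cis.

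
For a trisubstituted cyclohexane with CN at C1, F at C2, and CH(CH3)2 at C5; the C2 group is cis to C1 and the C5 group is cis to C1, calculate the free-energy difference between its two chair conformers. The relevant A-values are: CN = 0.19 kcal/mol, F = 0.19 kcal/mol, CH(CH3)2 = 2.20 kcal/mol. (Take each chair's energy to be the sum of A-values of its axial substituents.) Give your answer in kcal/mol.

2.20 kcal/mol

Chair I (cyano axial, fluoro equatorial, isopropyl axial): E = 2.39 kcal/mol.
Chair II (cyano equatorial, fluoro axial, isopropyl equatorial): E = 0.19 kcal/mol.
ΔE = 2.39 − 0.19 = 2.20 kcal/mol; chair II is more stable.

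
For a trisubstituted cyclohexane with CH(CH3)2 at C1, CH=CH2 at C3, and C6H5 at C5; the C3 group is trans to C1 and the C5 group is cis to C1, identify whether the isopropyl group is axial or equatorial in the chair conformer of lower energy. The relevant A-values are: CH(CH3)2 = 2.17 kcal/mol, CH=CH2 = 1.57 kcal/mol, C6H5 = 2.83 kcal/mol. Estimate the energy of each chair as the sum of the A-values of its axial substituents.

equatorial

Chair I (isopropyl axial, vinyl equatorial, phenyl axial): E = 5.00 kcal/mol.
Chair II (isopropyl equatorial, vinyl axial, phenyl equatorial): E = 1.57 kcal/mol.
Chair II is the more stable (lower-energy) conformer, and in that chair the isopropyl group is equatorial.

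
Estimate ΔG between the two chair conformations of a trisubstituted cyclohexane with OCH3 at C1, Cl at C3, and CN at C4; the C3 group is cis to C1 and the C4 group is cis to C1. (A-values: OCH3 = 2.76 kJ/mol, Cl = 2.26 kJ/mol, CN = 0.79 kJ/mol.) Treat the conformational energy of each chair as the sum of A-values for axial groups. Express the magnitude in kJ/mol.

Chair I (methoxy axial, chloro axial, cyano equatorial): E = 5.02 kJ/mol.
Chair II (methoxy equatorial, chloro equatorial, cyano axial): E = 0.79 kJ/mol.
ΔE = 5.02 − 0.79 = 4.23 kJ/mol; chair II is more stable.

4.23 kJ/mol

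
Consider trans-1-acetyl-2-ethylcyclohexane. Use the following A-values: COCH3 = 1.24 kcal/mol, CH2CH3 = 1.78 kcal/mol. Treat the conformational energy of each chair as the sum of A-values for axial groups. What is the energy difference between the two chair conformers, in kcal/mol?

3.02 kcal/mol

C1 and C2 have opposite parity, so for the trans isomer the two substituents are e,e in one chair and a,a in the other.
Chair I (acetyl axial, ethyl axial): E = 3.02 kcal/mol.
Chair II (acetyl equatorial, ethyl equatorial): E = 0.00 kcal/mol.
ΔE = 3.02 − 0.00 = 3.02 kcal/mol; chair II is more stable.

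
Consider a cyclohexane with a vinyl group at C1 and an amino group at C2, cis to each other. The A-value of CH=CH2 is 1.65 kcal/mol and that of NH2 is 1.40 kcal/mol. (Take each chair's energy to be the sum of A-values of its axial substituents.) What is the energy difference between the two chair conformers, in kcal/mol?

C1 and C2 have opposite parity, so for the cis isomer the two substituents are one axial and one equatorial in each chair.
Chair I (vinyl axial, amino equatorial): E = 1.65 kcal/mol.
Chair II (vinyl equatorial, amino axial): E = 1.40 kcal/mol.
ΔE = 1.65 − 1.40 = 0.25 kcal/mol; chair II is more stable.

0.25 kcal/mol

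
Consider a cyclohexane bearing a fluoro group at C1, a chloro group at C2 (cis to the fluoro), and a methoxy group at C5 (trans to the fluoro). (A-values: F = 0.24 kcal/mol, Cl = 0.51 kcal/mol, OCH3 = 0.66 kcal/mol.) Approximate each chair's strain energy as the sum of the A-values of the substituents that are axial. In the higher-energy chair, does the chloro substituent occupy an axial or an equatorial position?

axial

Chair I (fluoro axial, chloro equatorial, methoxy equatorial): E = 0.24 kcal/mol.
Chair II (fluoro equatorial, chloro axial, methoxy axial): E = 1.17 kcal/mol.
Chair II is the less stable (higher-energy) conformer, and in that chair the chloro group is axial.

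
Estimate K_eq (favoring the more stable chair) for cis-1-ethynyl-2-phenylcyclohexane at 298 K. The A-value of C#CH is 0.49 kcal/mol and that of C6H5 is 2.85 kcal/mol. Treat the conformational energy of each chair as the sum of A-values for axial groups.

K ≈ 53.8

C1 and C2 have opposite parity, so for the cis isomer the two substituents are one axial and one equatorial in each chair.
Chair I (ethynyl axial, phenyl equatorial): E = 0.49 kcal/mol; chair II (ethynyl equatorial, phenyl axial): E = 2.85 kcal/mol.
ΔG = 2.36 kcal/mol between the two chairs.
K = exp(ΔG/RT) with R = 1.987×10⁻³ kcal mol⁻¹ K⁻¹ and T = 298 K gives K ≈ 53.8.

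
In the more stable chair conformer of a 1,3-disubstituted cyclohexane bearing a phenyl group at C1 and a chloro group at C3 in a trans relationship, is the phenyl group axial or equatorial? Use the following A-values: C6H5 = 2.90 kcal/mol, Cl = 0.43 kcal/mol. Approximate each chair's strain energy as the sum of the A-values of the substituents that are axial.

equatorial

C1 and C3 have the same parity, so for the trans isomer the two substituents are one axial and one equatorial in each chair.
Chair I (phenyl axial, chloro equatorial): E = 2.90 kcal/mol.
Chair II (phenyl equatorial, chloro axial): E = 0.43 kcal/mol.
Chair II is the more stable (lower-energy) conformer, and in that chair the phenyl group is equatorial.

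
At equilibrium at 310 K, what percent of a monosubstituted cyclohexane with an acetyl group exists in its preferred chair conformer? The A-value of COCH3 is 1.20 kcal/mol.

One chair has the acetyl group axial (E = 1.20 kcal/mol) and the other has it equatorial (E = 0).
ΔG = 1.20 kcal/mol between the two chairs.
K = exp(ΔG/RT) with R = 1.987×10⁻³ kcal mol⁻¹ K⁻¹ and T = 310 K gives K ≈ 7.02.
Fraction in the lower-energy chair = K/(K+1) = 87.5%.

87.5%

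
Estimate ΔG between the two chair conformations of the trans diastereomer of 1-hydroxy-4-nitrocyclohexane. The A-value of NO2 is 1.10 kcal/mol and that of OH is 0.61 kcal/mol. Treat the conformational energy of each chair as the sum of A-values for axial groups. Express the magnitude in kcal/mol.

1.71 kcal/mol

C1 and C4 have opposite parity, so for the trans isomer the two substituents are e,e in one chair and a,a in the other.
Chair I (nitro axial, hydroxyl axial): E = 1.71 kcal/mol.
Chair II (nitro equatorial, hydroxyl equatorial): E = 0.00 kcal/mol.
ΔE = 1.71 − 0.00 = 1.71 kcal/mol; chair II is more stable.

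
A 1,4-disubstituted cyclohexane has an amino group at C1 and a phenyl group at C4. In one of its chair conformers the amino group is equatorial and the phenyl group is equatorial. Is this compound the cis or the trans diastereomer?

C1 and C4 have opposite parity, so their axial bonds point in opposite directions.
With opposite-parity carbons, two substituents on the same face are one axial and one equatorial; opposite faces give both axial or both equatorial.
Here the groups are equatorial/equatorial → opposite face → trans.

trans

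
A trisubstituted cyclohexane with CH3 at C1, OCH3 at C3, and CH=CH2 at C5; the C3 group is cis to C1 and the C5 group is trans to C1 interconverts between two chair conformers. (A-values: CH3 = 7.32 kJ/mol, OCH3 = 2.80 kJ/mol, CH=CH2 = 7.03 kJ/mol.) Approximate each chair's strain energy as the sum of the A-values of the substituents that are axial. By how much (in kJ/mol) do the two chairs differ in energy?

3.09 kJ/mol

Chair I (methyl axial, methoxy axial, vinyl equatorial): E = 10.12 kJ/mol.
Chair II (methyl equatorial, methoxy equatorial, vinyl axial): E = 7.03 kJ/mol.
ΔE = 10.12 − 7.03 = 3.09 kJ/mol; chair II is more stable.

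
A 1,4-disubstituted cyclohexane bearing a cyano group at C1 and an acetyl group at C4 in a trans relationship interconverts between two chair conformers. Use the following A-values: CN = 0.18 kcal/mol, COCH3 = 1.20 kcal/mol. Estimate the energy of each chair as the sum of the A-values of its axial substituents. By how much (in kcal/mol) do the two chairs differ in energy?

1.38 kcal/mol

C1 and C4 have opposite parity, so for the trans isomer the two substituents are e,e in one chair and a,a in the other.
Chair I (cyano axial, acetyl axial): E = 1.38 kcal/mol.
Chair II (cyano equatorial, acetyl equatorial): E = 0.00 kcal/mol.
ΔE = 1.38 − 0.00 = 1.38 kcal/mol; chair II is more stable.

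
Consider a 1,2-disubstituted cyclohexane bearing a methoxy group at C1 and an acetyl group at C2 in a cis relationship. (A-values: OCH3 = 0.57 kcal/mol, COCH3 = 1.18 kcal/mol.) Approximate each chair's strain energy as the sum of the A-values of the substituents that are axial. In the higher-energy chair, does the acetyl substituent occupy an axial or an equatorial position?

axial

C1 and C2 have opposite parity, so for the cis isomer the two substituents are one axial and one equatorial in each chair.
Chair I (methoxy axial, acetyl equatorial): E = 0.57 kcal/mol.
Chair II (methoxy equatorial, acetyl axial): E = 1.18 kcal/mol.
Chair II is the less stable (higher-energy) conformer, and in that chair the acetyl group is axial.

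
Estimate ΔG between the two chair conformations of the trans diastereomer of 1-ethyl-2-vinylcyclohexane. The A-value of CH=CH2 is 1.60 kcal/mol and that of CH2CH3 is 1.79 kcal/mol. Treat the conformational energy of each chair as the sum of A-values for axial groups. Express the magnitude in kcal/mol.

3.39 kcal/mol

C1 and C2 have opposite parity, so for the trans isomer the two substituents are e,e in one chair and a,a in the other.
Chair I (vinyl axial, ethyl axial): E = 3.39 kcal/mol.
Chair II (vinyl equatorial, ethyl equatorial): E = 0.00 kcal/mol.
ΔE = 3.39 − 0.00 = 3.39 kcal/mol; chair II is more stable.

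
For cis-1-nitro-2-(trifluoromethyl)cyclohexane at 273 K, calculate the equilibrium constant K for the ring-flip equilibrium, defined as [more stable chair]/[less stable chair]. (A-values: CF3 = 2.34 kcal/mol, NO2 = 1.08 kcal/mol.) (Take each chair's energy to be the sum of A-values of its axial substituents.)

C1 and C2 have opposite parity, so for the cis isomer the two substituents are one axial and one equatorial in each chair.
Chair I (trifluoromethyl axial, nitro equatorial): E = 2.34 kcal/mol; chair II (trifluoromethyl equatorial, nitro axial): E = 1.08 kcal/mol.
ΔG = 1.26 kcal/mol between the two chairs.
K = exp(ΔG/RT) with R = 1.987×10⁻³ kcal mol⁻¹ K⁻¹ and T = 273 K gives K ≈ 10.2.

K ≈ 10.2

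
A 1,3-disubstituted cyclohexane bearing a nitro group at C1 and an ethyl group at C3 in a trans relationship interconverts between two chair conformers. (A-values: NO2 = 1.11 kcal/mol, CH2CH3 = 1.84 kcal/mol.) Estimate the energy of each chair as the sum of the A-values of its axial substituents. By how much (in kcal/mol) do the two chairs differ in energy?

0.73 kcal/mol

C1 and C3 have the same parity, so for the trans isomer the two substituents are one axial and one equatorial in each chair.
Chair I (nitro axial, ethyl equatorial): E = 1.11 kcal/mol.
Chair II (nitro equatorial, ethyl axial): E = 1.84 kcal/mol.
ΔE = 1.84 − 1.11 = 0.73 kcal/mol; chair I is more stable.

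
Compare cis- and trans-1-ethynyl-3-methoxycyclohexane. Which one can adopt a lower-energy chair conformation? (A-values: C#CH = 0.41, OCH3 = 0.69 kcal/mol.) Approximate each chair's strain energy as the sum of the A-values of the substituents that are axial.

At 1,3 positions (parity same): cis → (e,e or a,a); trans → (a,e or e,a).
Best chair for cis: E = 0.00 kcal/mol; best chair for trans: E = 0.41 kcal/mol.
The cis isomer is lower by 0.41 kcal/mol.

cis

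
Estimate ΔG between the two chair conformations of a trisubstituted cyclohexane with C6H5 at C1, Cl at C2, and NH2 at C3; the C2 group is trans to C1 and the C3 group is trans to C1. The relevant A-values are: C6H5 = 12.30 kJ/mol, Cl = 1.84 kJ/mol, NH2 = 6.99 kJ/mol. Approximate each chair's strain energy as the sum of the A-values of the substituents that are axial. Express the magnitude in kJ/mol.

7.15 kJ/mol

Chair I (phenyl axial, chloro axial, amino equatorial): E = 14.14 kJ/mol.
Chair II (phenyl equatorial, chloro equatorial, amino axial): E = 6.99 kJ/mol.
ΔE = 14.14 − 6.99 = 7.15 kJ/mol; chair II is more stable.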